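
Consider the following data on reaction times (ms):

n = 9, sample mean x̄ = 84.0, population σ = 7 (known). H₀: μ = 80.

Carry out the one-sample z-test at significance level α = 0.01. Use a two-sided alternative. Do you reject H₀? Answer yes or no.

reject H₀: no

SE = σ/√n = 7/√9 = 2.3333
z = (x̄−μ₀)/SE = (84.0−80)/2.3333 = 1.7143
p-value (two-sided) = 0.08648
At α=0.01: p ≥ α → fail to reject H₀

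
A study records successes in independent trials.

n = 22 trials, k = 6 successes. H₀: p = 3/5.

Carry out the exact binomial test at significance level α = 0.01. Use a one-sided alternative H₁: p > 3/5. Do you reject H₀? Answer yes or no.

reject H₀: no

Exact binomial: n=22, k=6, p₀=3/5=0.6000
P(X≥6) from Σ C(n,i)·p₀^i·(1−p₀)^(n−i)
p-value (one-sided, H₁ greater) = 0.99957
At α=0.01: p ≥ α → fail to reject H₀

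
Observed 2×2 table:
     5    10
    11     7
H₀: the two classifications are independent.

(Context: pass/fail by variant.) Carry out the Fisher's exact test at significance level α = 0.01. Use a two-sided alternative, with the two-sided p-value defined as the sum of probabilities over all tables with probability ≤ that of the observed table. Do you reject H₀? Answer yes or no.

Margins: r₁=15, r₂=18, c₁=16, c₂=17, n=33
p_obs = C(15,5)·C(18,11)/C(33,16); sum pmf over tables with pmf ≤ p_obs
p-value (two-sided) = 0.16632
At α=0.01: p ≥ α → fail to reject H₀

reject H₀: no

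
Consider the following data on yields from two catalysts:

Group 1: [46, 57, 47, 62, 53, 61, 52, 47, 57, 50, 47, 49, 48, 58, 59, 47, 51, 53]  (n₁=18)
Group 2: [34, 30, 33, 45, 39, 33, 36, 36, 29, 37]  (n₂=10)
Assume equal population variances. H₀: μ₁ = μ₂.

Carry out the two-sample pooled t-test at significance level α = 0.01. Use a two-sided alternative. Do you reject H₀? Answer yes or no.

reject H₀: yes

x̄₁=52.444, s₁=5.316, n₁=18
x̄₂=35.200, s₂=4.614, n₂=10
s_p² = [17·5.316² + 9·4.614²]/26 = 25.8479
SE = √(s_p²·(1/18+1/10)) = 2.0052
t = (52.444−35.200)/2.0052 = 8.5999
df = 26
p-value (two-sided) = 0.00000
At α=0.01: p < α → reject H₀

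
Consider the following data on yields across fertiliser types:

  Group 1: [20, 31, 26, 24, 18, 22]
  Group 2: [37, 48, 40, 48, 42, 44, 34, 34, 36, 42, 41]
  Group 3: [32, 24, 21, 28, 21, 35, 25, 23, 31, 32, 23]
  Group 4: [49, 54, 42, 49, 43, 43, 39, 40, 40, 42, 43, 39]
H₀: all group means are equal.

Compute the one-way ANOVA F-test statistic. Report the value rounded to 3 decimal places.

test statistic = 39.179

Group means [23.50, 40.55, 26.82, 43.58], grand mean 35.125
SSB = Σnᵢ(x̄ᵢ−x̄)² = 2751.595; SSW = ΣΣ(x−x̄ᵢ)² = 842.780
MSB = 2751.595/3 = 917.1982; MSW = 842.780/36 = 23.4106
F = MSB/MSW = 39.1788
df = (3, 36)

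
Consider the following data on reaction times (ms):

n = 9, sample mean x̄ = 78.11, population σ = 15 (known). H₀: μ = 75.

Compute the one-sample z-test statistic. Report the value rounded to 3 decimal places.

SE = σ/√n = 15/√9 = 5.0000
z = (x̄−μ₀)/SE = (78.11−75)/5.0000 = 0.6220

test statistic = 0.622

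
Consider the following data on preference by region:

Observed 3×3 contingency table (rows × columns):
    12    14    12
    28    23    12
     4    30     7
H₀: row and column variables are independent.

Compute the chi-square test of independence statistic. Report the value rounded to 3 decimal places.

test statistic = 20.205

Row totals [38, 63, 41], col totals [44, 67, 31], n=142
χ² = (12−11.77)²/11.77 + (14−17.93)²/17.93 + (12−8.30)²/8.30 + (28−19.52)²/19.52 + (23−29.73)²/29.73 + (12−13.75)²/13.75 + (4−12.70)²/12.70 + (30−19.35)²/19.35 + (7−8.95)²/8.95 = 20.2048
df = 4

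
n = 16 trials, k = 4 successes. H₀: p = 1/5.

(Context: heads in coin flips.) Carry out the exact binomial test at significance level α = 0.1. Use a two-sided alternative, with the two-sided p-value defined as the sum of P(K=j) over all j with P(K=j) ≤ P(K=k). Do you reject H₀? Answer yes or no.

Exact binomial: n=16, k=4, p₀=1/5=0.2000
P(X=j) = C(n,j)·p₀^j·(1−p₀)^(n−j); p = Σ P(X=j) over j with P(X=j) ≤ P(X=4)
p-value (two-sided) = 0.54260
At α=0.1: p ≥ α → fail to reject H₀

reject H₀: no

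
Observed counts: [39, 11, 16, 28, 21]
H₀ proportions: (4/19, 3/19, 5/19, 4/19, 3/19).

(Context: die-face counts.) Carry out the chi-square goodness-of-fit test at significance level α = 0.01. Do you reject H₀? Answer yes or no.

n = 115; E_i = n·p_i = [24.21, 18.16, 30.26, 24.21, 18.16]
χ² = (39−24.21)²/24.21 + (11−18.16)²/18.16 + (16−30.26)²/30.26 + (28−24.21)²/24.21 + (21−18.16)²/18.16 = 19.6164
df = 4
p-value (upper-tail) = 0.00059
At α=0.01: p < α → reject H₀

reject H₀: yes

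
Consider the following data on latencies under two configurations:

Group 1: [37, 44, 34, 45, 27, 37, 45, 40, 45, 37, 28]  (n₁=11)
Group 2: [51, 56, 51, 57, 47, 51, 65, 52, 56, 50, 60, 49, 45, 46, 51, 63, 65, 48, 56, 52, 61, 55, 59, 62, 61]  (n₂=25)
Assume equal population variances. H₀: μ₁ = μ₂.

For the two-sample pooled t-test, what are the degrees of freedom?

degrees of freedom = 34

df = n₁ + n₂ − 2 = 11 + 25 − 2 = 34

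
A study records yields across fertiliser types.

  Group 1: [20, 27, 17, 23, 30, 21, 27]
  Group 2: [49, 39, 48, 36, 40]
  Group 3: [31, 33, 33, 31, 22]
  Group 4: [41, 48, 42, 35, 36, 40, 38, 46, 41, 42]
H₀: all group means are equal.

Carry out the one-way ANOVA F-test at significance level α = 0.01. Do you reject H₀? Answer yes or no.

Group means [23.57, 42.40, 30.00, 40.90], grand mean 34.667
SSB = Σnᵢ(x̄ᵢ−x̄)² = 1658.186; SSW = ΣΣ(x−x̄ᵢ)² = 491.814
MSB = 1658.186/3 = 552.7286; MSW = 491.814/23 = 21.3832
F = MSB/MSW = 25.8487
df = (3, 23)
p-value (upper-tail) = 0.00000
At α=0.01: p < α → reject H₀

reject H₀: yes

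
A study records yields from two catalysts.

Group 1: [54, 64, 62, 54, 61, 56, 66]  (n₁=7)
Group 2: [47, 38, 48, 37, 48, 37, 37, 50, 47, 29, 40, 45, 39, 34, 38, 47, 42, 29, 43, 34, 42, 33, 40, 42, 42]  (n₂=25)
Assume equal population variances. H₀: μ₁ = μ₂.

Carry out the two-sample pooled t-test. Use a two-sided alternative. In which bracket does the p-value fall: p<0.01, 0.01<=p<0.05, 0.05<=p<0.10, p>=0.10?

x̄₁=59.571, s₁=4.894, n₁=7
x̄₂=40.320, s₂=5.850, n₂=25
s_p² = [6·4.894² + 24·5.850²]/30 = 32.1718
SE = √(s_p²·(1/7+1/25)) = 2.4255
t = (59.571−40.320)/2.4255 = 7.9372
df = 30
p-value (two-sided) = 0.00000
→ bracket: p<0.01

p-value bracket: p<0.01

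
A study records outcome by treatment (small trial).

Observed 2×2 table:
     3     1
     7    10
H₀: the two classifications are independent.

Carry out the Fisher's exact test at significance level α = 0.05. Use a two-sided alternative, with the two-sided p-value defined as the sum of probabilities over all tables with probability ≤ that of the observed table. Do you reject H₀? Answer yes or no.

Margins: r₁=4, r₂=17, c₁=10, c₂=11, n=21
p_obs = C(4,3)·C(17,7)/C(21,10); sum pmf over tables with pmf ≤ p_obs
p-value (two-sided) = 0.31078
At α=0.05: p ≥ α → fail to reject H₀

reject H₀: no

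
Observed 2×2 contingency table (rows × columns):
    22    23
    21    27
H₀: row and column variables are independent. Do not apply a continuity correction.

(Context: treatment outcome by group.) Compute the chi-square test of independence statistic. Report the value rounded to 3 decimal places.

Row totals [45, 48], col totals [43, 50], n=93
χ² = (22−20.81)²/20.81 + (23−24.19)²/24.19 + (21−22.19)²/22.19 + (27−25.81)²/25.81 = 0.2467
df = 1

test statistic = 0.247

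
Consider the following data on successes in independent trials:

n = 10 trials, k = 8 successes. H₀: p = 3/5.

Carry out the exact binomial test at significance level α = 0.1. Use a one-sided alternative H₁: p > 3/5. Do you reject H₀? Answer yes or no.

Exact binomial: n=10, k=8, p₀=3/5=0.6000
P(X≥8) from Σ C(n,i)·p₀^i·(1−p₀)^(n−i)
p-value (one-sided, H₁ greater) = 0.16729
At α=0.1: p ≥ α → fail to reject H₀

reject H₀: no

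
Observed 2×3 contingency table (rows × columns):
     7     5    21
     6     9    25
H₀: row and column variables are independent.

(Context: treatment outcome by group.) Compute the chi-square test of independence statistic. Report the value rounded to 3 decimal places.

Row totals [33, 40], col totals [13, 14, 46], n=73
χ² = (7−5.88)²/5.88 + (5−6.33)²/6.33 + (21−20.79)²/20.79 + (6−7.12)²/7.12 + (9−7.67)²/7.67 + (25−25.21)²/25.21 = 0.9047
df = 2

test statistic = 0.905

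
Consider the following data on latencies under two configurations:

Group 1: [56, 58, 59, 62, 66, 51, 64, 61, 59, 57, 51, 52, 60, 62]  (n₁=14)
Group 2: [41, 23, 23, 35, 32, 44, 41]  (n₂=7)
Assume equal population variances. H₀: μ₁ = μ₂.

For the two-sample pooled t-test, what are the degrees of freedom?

degrees of freedom = 19

df = n₁ + n₂ − 2 = 14 + 7 − 2 = 19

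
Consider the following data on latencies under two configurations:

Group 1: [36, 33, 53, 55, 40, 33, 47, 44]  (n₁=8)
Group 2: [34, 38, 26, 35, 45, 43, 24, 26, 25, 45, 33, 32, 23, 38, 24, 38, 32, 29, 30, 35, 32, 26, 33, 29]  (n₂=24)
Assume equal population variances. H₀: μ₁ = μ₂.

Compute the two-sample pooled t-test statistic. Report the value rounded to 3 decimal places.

x̄₁=42.625, s₁=8.601, n₁=8
x̄₂=32.292, s₂=6.517, n₂=24
s_p² = [7·8.601² + 23·6.517²]/30 = 49.8278
SE = √(s_p²·(1/8+1/24)) = 2.8818
t = (42.625−32.292)/2.8818 = 3.5858
df = 30

test statistic = 3.586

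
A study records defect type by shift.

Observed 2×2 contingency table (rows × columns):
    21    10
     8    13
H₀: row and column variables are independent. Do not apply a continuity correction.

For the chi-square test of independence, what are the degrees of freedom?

df = (r−1)(c−1) = (2−1)·(2−1) = 1

degrees of freedom = 1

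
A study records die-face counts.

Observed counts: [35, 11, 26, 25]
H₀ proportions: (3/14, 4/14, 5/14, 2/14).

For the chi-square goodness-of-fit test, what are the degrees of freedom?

df = k − 1 = 4 − 1 = 3

degrees of freedom = 3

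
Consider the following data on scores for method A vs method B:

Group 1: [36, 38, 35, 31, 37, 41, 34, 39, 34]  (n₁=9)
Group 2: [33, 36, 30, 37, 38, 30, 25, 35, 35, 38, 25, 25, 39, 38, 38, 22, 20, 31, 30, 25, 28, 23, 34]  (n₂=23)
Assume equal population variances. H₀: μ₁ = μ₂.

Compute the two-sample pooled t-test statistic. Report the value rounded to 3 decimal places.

test statistic = 2.386

x̄₁=36.111, s₁=3.018, n₁=9
x̄₂=31.087, s₂=5.984, n₂=23
s_p² = [8·3.018² + 22·5.984²]/30 = 28.6905
SE = √(s_p²·(1/9+1/23)) = 2.1060
t = (36.111−31.087)/2.1060 = 2.3856
df = 30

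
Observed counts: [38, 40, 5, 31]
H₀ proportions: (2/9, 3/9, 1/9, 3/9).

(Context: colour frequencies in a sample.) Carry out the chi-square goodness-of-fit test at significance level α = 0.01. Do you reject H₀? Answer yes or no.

n = 114; E_i = n·p_i = [25.33, 38.00, 12.67, 38.00]
χ² = (38−25.33)²/25.33 + (40−38.00)²/38.00 + (5−12.67)²/12.67 + (31−38.00)²/38.00 = 12.3684
df = 3
p-value (upper-tail) = 0.00622
At α=0.01: p < α → reject H₀

reject H₀: yes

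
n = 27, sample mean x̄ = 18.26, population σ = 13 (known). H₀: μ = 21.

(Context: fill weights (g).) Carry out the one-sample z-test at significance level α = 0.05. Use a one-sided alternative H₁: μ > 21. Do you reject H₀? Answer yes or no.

reject H₀: no

SE = σ/√n = 13/√27 = 2.5019
z = (x̄−μ₀)/SE = (18.26−21)/2.5019 = -1.0952
p-value (one-sided, H₁ greater) = 0.86328
At α=0.05: p ≥ α → fail to reject H₀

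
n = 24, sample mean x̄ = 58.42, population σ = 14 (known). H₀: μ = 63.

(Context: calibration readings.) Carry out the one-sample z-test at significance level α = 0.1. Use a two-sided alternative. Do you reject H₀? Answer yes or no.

SE = σ/√n = 14/√24 = 2.8577
z = (x̄−μ₀)/SE = (58.42−63)/2.8577 = -1.6027
p-value (two-sided) = 0.10901
At α=0.1: p ≥ α → fail to reject H₀

reject H₀: no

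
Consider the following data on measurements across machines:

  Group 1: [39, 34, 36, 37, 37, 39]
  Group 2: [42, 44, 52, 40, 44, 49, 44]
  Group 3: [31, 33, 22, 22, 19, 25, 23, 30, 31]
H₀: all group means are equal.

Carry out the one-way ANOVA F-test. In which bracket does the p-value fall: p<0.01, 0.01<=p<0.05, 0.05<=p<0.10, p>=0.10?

p-value bracket: p<0.01

Group means [37.00, 45.00, 26.22], grand mean 35.136
SSB = Σnᵢ(x̄ᵢ−x̄)² = 1417.035; SSW = ΣΣ(x−x̄ᵢ)² = 325.556
MSB = 1417.035/2 = 708.5177; MSW = 325.556/19 = 17.1345
F = MSB/MSW = 41.3503
df = (2, 19)
p-value (upper-tail) = 0.00000
→ bracket: p<0.01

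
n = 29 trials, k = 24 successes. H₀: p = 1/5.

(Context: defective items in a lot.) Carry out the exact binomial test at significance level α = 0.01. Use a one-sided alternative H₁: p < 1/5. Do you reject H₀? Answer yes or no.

reject H₀: no

Exact binomial: n=29, k=24, p₀=1/5=0.2000
P(X≤24) from Σ C(n,i)·p₀^i·(1−p₀)^(n−i)
p-value (one-sided, H₁ less) = 1.00000
At α=0.01: p ≥ α → fail to reject H₀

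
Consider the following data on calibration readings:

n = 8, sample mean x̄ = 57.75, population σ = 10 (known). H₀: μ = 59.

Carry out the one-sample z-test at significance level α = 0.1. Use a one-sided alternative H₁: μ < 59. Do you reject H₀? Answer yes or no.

reject H₀: no

SE = σ/√n = 10/√8 = 3.5355
z = (x̄−μ₀)/SE = (57.75−59)/3.5355 = -0.3536
p-value (one-sided, H₁ less) = 0.36184
At α=0.1: p ≥ α → fail to reject H₀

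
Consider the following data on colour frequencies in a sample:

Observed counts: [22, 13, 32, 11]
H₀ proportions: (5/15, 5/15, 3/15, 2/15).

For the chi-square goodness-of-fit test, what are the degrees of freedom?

degrees of freedom = 3

df = k − 1 = 4 − 1 = 3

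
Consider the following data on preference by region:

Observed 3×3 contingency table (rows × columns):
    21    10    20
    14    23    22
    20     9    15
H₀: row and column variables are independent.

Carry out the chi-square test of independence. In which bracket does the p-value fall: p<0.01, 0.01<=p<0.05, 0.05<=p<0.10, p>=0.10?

p-value bracket: 0.05<=p<0.10

Row totals [51, 59, 44], col totals [55, 42, 57], n=154
χ² = (21−18.21)²/18.21 + (10−13.91)²/13.91 + (20−18.88)²/18.88 + (14−21.07)²/21.07 + (23−16.09)²/16.09 + (22−21.84)²/21.84 + (20−15.71)²/15.71 + (9−12.00)²/12.00 + (15−16.29)²/16.29 = 8.9528
df = 4
p-value (upper-tail) = 0.06229
→ bracket: 0.05<=p<0.10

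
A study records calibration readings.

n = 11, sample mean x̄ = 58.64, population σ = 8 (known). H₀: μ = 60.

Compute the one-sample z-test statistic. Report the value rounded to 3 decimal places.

test statistic = -0.564

SE = σ/√n = 8/√11 = 2.4121
z = (x̄−μ₀)/SE = (58.64−60)/2.4121 = -0.5638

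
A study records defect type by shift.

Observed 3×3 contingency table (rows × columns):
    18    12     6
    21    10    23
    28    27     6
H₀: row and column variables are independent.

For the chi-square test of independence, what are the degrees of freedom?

degrees of freedom = 4

df = (r−1)(c−1) = (3−1)·(3−1) = 4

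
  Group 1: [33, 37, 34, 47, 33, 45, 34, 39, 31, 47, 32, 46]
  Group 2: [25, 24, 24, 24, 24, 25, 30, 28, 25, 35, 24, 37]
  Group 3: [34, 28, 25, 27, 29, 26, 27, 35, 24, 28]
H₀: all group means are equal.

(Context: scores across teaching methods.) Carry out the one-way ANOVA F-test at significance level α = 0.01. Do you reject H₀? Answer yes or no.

reject H₀: yes

Group means [38.17, 27.08, 28.30], grand mean 31.353
SSB = Σnᵢ(x̄ᵢ−x̄)² = 869.081; SSW = ΣΣ(x−x̄ᵢ)² = 790.683
MSB = 869.081/2 = 434.5407; MSW = 790.683/31 = 25.5059
F = MSB/MSW = 17.0369
df = (2, 31)
p-value (upper-tail) = 0.00001
At α=0.01: p < α → reject H₀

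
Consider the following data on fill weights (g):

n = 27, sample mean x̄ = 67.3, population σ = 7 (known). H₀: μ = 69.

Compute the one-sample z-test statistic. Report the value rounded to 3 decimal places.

test statistic = -1.262

SE = σ/√n = 7/√27 = 1.3472
z = (x̄−μ₀)/SE = (67.3−69)/1.3472 = -1.2619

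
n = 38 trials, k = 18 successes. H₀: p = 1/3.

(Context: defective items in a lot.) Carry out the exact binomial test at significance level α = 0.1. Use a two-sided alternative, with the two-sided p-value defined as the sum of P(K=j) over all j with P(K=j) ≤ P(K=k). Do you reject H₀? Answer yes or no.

Exact binomial: n=38, k=18, p₀=1/3=0.3333
P(X=j) = C(n,j)·p₀^j·(1−p₀)^(n−j); p = Σ P(X=j) over j with P(X=j) ≤ P(X=18)
p-value (two-sided) = 0.08393
At α=0.1: p < α → reject H₀

reject H₀: yes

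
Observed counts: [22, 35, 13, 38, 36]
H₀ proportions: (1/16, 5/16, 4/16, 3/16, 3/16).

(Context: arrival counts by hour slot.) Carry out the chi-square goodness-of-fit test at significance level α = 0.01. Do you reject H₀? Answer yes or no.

n = 144; E_i = n·p_i = [9.00, 45.00, 36.00, 27.00, 27.00]
χ² = (22−9.00)²/9.00 + (35−45.00)²/45.00 + (13−36.00)²/36.00 + (38−27.00)²/27.00 + (36−27.00)²/27.00 = 43.1759
df = 4
p-value (upper-tail) = 0.00000
At α=0.01: p < α → reject H₀

reject H₀: yes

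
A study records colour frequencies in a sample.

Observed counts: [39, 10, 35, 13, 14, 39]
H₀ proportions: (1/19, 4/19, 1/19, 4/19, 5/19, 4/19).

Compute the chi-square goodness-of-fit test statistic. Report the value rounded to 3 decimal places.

test statistic = 259.475

n = 150; E_i = n·p_i = [7.89, 31.58, 7.89, 31.58, 39.47, 31.58]
χ² = (39−7.89)²/7.89 + (10−31.58)²/31.58 + (35−7.89)²/7.89 + (13−31.58)²/31.58 + (14−39.47)²/39.47 + (39−31.58)²/31.58 = 259.4753
df = 5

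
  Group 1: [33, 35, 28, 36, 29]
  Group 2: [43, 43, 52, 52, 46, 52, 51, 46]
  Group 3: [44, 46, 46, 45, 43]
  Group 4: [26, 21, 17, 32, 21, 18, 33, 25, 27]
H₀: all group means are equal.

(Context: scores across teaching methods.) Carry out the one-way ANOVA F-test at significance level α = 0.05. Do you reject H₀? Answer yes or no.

Group means [32.20, 48.12, 44.80, 24.44], grand mean 36.667
SSB = Σnᵢ(x̄ᵢ−x̄)² = 2825.303; SSW = ΣΣ(x−x̄ᵢ)² = 432.697
MSB = 2825.303/3 = 941.7676; MSW = 432.697/23 = 18.8129
F = MSB/MSW = 50.0596
df = (3, 23)
p-value (upper-tail) = 0.00000
At α=0.05: p < α → reject H₀

reject H₀: yes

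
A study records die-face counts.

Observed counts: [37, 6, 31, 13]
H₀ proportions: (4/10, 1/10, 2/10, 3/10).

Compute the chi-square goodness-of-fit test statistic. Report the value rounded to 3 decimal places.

test statistic = 18.182

n = 87; E_i = n·p_i = [34.80, 8.70, 17.40, 26.10]
χ² = (37−34.80)²/34.80 + (6−8.70)²/8.70 + (31−17.40)²/17.40 + (13−26.10)²/26.10 = 18.1820
df = 3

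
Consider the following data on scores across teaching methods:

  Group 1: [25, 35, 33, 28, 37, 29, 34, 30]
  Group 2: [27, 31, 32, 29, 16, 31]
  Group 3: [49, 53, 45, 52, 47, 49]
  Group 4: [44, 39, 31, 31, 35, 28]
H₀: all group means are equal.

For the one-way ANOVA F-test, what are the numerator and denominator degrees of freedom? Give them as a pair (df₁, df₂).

degrees of freedom = [3, 22]

k = 4 groups, N = 26 total
df = (k−1, N−k) = (4−1, 26−4) = (3, 22)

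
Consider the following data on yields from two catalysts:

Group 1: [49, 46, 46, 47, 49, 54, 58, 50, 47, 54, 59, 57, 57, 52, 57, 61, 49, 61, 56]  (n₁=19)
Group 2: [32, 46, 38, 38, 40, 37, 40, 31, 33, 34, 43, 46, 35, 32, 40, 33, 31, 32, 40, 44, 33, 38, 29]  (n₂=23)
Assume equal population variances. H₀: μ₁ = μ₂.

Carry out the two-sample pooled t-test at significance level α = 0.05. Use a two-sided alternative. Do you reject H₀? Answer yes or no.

reject H₀: yes

x̄₁=53.105, s₁=5.141, n₁=19
x̄₂=36.739, s₂=5.029, n₂=23
s_p² = [18·5.141² + 22·5.029²]/40 = 25.8056
SE = √(s_p²·(1/19+1/23)) = 1.5749
t = (53.105−36.739)/1.5749 = 10.3921
df = 40
p-value (two-sided) = 0.00000
At α=0.05: p < α → reject H₀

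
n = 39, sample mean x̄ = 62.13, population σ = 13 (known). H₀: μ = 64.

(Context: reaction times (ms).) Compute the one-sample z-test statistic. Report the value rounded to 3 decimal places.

SE = σ/√n = 13/√39 = 2.0817
z = (x̄−μ₀)/SE = (62.13−64)/2.0817 = -0.8983

test statistic = -0.898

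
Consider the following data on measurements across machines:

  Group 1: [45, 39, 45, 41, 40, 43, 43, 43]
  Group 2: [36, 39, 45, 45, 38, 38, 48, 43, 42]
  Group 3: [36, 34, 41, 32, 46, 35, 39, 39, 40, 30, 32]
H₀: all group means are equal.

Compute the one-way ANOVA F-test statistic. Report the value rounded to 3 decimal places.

Group means [42.38, 41.56, 36.73], grand mean 39.893
SSB = Σnᵢ(x̄ᵢ−x̄)² = 184.400; SSW = ΣΣ(x−x̄ᵢ)² = 390.279
MSB = 184.400/2 = 92.1998; MSW = 390.279/25 = 15.6112
F = MSB/MSW = 5.9060
df = (2, 25)

test statistic = 5.906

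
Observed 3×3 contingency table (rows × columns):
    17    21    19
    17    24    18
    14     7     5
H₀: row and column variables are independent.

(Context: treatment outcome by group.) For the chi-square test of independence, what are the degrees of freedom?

df = (r−1)(c−1) = (3−1)·(3−1) = 4

degrees of freedom = 4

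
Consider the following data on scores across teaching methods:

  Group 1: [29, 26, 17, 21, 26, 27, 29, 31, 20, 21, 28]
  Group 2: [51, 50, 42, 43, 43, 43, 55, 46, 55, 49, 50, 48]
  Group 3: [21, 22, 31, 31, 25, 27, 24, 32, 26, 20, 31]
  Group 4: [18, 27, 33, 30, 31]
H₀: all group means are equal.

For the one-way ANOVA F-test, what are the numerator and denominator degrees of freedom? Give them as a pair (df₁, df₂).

k = 4 groups, N = 39 total
df = (k−1, N−k) = (4−1, 39−4) = (3, 35)

degrees of freedom = [3, 35]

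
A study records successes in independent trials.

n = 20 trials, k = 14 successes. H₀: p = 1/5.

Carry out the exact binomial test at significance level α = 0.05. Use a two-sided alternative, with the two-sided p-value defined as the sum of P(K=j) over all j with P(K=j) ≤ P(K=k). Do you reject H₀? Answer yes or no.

Exact binomial: n=20, k=14, p₀=1/5=0.2000
P(X=j) = C(n,j)·p₀^j·(1−p₀)^(n−j); p = Σ P(X=j) over j with P(X=j) ≤ P(X=14)
p-value (two-sided) = 0.00000
At α=0.05: p < α → reject H₀

reject H₀: yes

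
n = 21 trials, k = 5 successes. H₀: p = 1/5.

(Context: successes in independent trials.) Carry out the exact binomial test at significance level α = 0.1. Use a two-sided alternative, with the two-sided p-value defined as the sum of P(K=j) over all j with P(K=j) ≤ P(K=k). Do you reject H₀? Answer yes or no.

Exact binomial: n=21, k=5, p₀=1/5=0.2000
P(X=j) = C(n,j)·p₀^j·(1−p₀)^(n−j); p = Σ P(X=j) over j with P(X=j) ≤ P(X=5)
p-value (two-sided) = 0.59269
At α=0.1: p ≥ α → fail to reject H₀

reject H₀: no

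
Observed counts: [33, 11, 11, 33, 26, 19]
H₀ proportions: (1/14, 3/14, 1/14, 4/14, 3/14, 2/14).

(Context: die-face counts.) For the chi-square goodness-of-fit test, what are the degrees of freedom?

degrees of freedom = 5

df = k − 1 = 6 − 1 = 5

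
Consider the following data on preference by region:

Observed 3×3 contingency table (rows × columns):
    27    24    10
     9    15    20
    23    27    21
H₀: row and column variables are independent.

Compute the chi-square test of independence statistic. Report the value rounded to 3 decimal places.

test statistic = 12.029

Row totals [61, 44, 71], col totals [59, 66, 51], n=176
χ² = (27−20.45)²/20.45 + (24−22.88)²/22.88 + (10−17.68)²/17.68 + (9−14.75)²/14.75 + (15−16.50)²/16.50 + (20−12.75)²/12.75 + (23−23.80)²/23.80 + (27−26.62)²/26.62 + (21−20.57)²/20.57 = 12.0291
df = 4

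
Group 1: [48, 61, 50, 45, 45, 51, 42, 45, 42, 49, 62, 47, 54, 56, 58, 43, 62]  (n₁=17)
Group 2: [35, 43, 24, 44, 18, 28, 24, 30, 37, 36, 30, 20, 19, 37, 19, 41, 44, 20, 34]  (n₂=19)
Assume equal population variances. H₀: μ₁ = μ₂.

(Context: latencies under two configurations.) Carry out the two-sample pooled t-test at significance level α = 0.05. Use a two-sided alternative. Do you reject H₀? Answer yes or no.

x̄₁=50.588, s₁=7.009, n₁=17
x̄₂=30.684, s₂=9.159, n₂=19
s_p² = [16·7.009² + 18·9.159²]/34 = 67.5360
SE = √(s_p²·(1/17+1/19)) = 2.7436
t = (50.588−30.684)/2.7436 = 7.2548
df = 34
p-value (two-sided) = 0.00000
At α=0.05: p < α → reject H₀

reject H₀: yes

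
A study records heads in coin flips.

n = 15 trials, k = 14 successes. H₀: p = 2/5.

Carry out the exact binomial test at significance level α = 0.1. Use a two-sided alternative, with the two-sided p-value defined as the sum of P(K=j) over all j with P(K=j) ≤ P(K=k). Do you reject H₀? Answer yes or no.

reject H₀: yes

Exact binomial: n=15, k=14, p₀=2/5=0.4000
P(X=j) = C(n,j)·p₀^j·(1−p₀)^(n−j); p = Σ P(X=j) over j with P(X=j) ≤ P(X=14)
p-value (two-sided) = 0.00003
At α=0.1: p < α → reject H₀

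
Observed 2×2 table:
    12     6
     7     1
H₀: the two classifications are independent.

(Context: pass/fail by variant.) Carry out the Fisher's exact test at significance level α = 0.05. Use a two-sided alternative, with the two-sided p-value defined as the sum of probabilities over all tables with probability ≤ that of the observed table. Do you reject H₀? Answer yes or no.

reject H₀: no

Margins: r₁=18, r₂=8, c₁=19, c₂=7, n=26
p_obs = C(18,12)·C(8,7)/C(26,19); sum pmf over tables with pmf ≤ p_obs
p-value (two-sided) = 0.37479
At α=0.05: p ≥ α → fail to reject H₀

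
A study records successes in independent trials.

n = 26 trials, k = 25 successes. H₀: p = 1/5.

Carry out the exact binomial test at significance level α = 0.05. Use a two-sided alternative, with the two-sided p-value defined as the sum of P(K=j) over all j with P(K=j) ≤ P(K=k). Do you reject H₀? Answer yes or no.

reject H₀: yes

Exact binomial: n=26, k=25, p₀=1/5=0.2000
P(X=j) = C(n,j)·p₀^j·(1−p₀)^(n−j); p = Σ P(X=j) over j with P(X=j) ≤ P(X=25)
p-value (two-sided) = 0.00000
At α=0.05: p < α → reject H₀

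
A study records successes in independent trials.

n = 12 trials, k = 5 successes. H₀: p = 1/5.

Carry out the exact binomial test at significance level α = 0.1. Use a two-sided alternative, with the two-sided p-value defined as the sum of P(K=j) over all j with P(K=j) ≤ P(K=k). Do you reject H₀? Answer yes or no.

reject H₀: yes

Exact binomial: n=12, k=5, p₀=1/5=0.2000
P(X=j) = C(n,j)·p₀^j·(1−p₀)^(n−j); p = Σ P(X=j) over j with P(X=j) ≤ P(X=5)
p-value (two-sided) = 0.07256
At α=0.1: p < α → reject H₀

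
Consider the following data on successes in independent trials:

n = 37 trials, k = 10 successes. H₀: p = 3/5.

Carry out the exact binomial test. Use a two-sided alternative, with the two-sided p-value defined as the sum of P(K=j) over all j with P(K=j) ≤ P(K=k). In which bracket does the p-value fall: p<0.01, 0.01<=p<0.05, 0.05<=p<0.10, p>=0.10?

Exact binomial: n=37, k=10, p₀=3/5=0.6000
P(X=j) = C(n,j)·p₀^j·(1−p₀)^(n−j); p = Σ P(X=j) over j with P(X=j) ≤ P(X=10)
p-value (two-sided) = 0.00007
→ bracket: p<0.01

p-value bracket: p<0.01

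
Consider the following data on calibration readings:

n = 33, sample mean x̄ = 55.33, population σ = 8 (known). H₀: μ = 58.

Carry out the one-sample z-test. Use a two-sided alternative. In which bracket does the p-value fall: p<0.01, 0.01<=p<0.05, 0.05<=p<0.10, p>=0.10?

p-value bracket: 0.05<=p<0.10

SE = σ/√n = 8/√33 = 1.3926
z = (x̄−μ₀)/SE = (55.33−58)/1.3926 = -1.9172
p-value (two-sided) = 0.05521
→ bracket: 0.05<=p<0.10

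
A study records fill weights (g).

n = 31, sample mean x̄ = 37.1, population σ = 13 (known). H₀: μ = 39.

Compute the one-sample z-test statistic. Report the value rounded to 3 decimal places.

test statistic = -0.814

SE = σ/√n = 13/√31 = 2.3349
z = (x̄−μ₀)/SE = (37.1−39)/2.3349 = -0.8138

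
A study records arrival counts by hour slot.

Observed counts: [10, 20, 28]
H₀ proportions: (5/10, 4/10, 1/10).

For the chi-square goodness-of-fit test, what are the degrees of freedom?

degrees of freedom = 2

df = k − 1 = 3 − 1 = 2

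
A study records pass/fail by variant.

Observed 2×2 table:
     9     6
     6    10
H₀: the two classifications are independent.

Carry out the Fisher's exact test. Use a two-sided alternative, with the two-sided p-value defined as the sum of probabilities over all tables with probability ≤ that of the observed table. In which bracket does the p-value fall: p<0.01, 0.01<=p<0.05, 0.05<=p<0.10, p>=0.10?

p-value bracket: p>=0.10

Margins: r₁=15, r₂=16, c₁=15, c₂=16, n=31
p_obs = C(15,9)·C(16,6)/C(31,15); sum pmf over tables with pmf ≤ p_obs
p-value (two-sided) = 0.28897
→ bracket: p>=0.10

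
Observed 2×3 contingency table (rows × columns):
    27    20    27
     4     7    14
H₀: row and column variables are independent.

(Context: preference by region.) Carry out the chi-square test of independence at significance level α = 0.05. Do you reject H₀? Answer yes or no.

Row totals [74, 25], col totals [31, 27, 41], n=99
χ² = (27−23.17)²/23.17 + (20−20.18)²/20.18 + (27−30.65)²/30.65 + (4−7.83)²/7.83 + (7−6.82)²/6.82 + (14−10.35)²/10.35 = 4.2293
df = 2
p-value (upper-tail) = 0.12068
At α=0.05: p ≥ α → fail to reject H₀

reject H₀: no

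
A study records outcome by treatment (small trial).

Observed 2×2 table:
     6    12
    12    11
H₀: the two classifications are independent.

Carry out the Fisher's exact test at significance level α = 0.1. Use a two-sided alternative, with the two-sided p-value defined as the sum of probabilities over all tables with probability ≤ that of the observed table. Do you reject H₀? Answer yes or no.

Margins: r₁=18, r₂=23, c₁=18, c₂=23, n=41
p_obs = C(18,6)·C(23,12)/C(41,18); sum pmf over tables with pmf ≤ p_obs
p-value (two-sided) = 0.34283
At α=0.1: p ≥ α → fail to reject H₀

reject H₀: no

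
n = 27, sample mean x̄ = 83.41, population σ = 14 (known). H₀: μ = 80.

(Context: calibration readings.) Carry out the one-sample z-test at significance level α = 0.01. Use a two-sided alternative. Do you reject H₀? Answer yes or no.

reject H₀: no

SE = σ/√n = 14/√27 = 2.6943
z = (x̄−μ₀)/SE = (83.41−80)/2.6943 = 1.2656
p-value (two-sided) = 0.20564
At α=0.01: p ≥ α → fail to reject H₀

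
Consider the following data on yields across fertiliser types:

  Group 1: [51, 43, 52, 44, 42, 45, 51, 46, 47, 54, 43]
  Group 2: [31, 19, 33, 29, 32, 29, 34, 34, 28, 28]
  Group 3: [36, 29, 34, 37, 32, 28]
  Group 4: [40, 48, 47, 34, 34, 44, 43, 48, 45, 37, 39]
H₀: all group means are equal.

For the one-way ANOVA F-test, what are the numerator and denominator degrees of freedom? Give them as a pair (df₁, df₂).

degrees of freedom = [3, 34]

k = 4 groups, N = 38 total
df = (k−1, N−k) = (4−1, 38−4) = (3, 34)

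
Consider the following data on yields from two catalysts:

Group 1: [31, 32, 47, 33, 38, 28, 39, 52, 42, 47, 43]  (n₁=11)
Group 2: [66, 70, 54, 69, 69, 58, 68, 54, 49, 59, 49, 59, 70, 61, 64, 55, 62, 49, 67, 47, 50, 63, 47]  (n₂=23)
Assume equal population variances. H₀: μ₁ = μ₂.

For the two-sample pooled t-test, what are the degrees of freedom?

degrees of freedom = 32

df = n₁ + n₂ − 2 = 11 + 23 − 2 = 32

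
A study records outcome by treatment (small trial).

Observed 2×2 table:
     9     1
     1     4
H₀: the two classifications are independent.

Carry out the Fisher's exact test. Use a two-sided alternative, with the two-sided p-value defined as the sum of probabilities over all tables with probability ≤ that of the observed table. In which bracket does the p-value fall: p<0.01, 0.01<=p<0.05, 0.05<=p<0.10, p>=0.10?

p-value bracket: 0.01<=p<0.05

Margins: r₁=10, r₂=5, c₁=10, c₂=5, n=15
p_obs = C(10,9)·C(5,1)/C(15,10); sum pmf over tables with pmf ≤ p_obs
p-value (two-sided) = 0.01698
→ bracket: 0.01<=p<0.05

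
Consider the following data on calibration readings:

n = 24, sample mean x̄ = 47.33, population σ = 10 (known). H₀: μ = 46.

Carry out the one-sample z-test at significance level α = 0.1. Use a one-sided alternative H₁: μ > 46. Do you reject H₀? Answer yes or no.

reject H₀: no

SE = σ/√n = 10/√24 = 2.0412
z = (x̄−μ₀)/SE = (47.33−46)/2.0412 = 0.6516
p-value (one-sided, H₁ greater) = 0.25734
At α=0.1: p ≥ α → fail to reject H₀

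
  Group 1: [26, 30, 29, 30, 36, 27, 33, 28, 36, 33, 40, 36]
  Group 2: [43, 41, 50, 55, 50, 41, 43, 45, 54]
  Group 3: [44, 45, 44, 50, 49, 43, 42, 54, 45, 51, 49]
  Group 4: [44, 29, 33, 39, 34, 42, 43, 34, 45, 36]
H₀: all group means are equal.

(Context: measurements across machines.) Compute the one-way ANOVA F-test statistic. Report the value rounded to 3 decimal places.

test statistic = 25.691

Group means [32.00, 46.89, 46.91, 37.90], grand mean 40.500
SSB = Σnᵢ(x̄ᵢ−x̄)² = 1753.802; SSW = ΣΣ(x−x̄ᵢ)² = 864.698
MSB = 1753.802/3 = 584.6007; MSW = 864.698/38 = 22.7552
F = MSB/MSW = 25.6908
df = (3, 38)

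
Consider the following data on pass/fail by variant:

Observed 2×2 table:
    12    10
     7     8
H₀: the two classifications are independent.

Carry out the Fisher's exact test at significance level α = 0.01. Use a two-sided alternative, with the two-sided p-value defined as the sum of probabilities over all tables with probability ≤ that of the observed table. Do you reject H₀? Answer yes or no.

Margins: r₁=22, r₂=15, c₁=19, c₂=18, n=37
p_obs = C(22,12)·C(15,7)/C(37,19); sum pmf over tables with pmf ≤ p_obs
p-value (two-sided) = 0.74314
At α=0.01: p ≥ α → fail to reject H₀

reject H₀: no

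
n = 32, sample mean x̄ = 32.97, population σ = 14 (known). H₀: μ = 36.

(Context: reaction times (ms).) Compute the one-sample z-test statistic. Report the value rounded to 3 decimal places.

test statistic = -1.224

SE = σ/√n = 14/√32 = 2.4749
z = (x̄−μ₀)/SE = (32.97−36)/2.4749 = -1.2243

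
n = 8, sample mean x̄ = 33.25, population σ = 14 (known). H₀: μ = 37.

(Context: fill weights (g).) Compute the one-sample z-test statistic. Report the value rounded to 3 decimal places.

test statistic = -0.758

SE = σ/√n = 14/√8 = 4.9497
z = (x̄−μ₀)/SE = (33.25−37)/4.9497 = -0.7576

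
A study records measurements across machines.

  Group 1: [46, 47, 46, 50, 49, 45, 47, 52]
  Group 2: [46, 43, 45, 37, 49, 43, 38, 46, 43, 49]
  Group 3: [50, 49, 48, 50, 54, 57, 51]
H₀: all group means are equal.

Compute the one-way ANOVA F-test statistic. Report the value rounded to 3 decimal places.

Group means [47.75, 43.90, 51.29], grand mean 47.200
SSB = Σnᵢ(x̄ᵢ−x̄)² = 228.171; SSW = ΣΣ(x−x̄ᵢ)² = 245.829
MSB = 228.171/2 = 114.0857; MSW = 245.829/22 = 11.1740
F = MSB/MSW = 10.2099
df = (2, 22)

test statistic = 10.210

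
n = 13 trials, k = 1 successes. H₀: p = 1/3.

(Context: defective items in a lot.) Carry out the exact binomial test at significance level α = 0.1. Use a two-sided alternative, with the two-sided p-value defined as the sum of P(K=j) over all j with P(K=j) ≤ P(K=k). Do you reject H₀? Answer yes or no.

reject H₀: yes

Exact binomial: n=13, k=1, p₀=1/3=0.3333
P(X=j) = C(n,j)·p₀^j·(1−p₀)^(n−j); p = Σ P(X=j) over j with P(X=j) ≤ P(X=1)
p-value (two-sided) = 0.07319
At α=0.1: p < α → reject H₀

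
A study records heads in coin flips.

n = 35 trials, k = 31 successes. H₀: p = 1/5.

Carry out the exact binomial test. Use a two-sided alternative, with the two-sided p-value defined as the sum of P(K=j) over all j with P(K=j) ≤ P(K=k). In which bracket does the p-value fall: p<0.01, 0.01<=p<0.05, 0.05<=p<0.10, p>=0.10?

p-value bracket: p<0.01

Exact binomial: n=35, k=31, p₀=1/5=0.2000
P(X=j) = C(n,j)·p₀^j·(1−p₀)^(n−j); p = Σ P(X=j) over j with P(X=j) ≤ P(X=31)
p-value (two-sided) = 0.00000
→ bracket: p<0.01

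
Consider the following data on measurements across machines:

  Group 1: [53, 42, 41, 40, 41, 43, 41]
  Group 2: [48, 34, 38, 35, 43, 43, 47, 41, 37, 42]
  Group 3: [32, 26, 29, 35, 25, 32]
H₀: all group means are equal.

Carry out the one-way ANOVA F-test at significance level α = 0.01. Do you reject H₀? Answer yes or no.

Group means [43.00, 40.80, 29.83], grand mean 38.609
SSB = Σnᵢ(x̄ᵢ−x̄)² = 645.045; SSW = ΣΣ(x−x̄ᵢ)² = 400.433
MSB = 645.045/2 = 322.5225; MSW = 400.433/20 = 20.0217
F = MSB/MSW = 16.1087
df = (2, 20)
p-value (upper-tail) = 0.00007
At α=0.01: p < α → reject H₀

reject H₀: yes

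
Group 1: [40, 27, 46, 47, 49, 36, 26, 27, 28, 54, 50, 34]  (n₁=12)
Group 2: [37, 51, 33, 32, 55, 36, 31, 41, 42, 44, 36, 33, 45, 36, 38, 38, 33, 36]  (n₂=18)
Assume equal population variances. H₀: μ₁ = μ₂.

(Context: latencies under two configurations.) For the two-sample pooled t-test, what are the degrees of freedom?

degrees of freedom = 28

df = n₁ + n₂ − 2 = 12 + 18 − 2 = 28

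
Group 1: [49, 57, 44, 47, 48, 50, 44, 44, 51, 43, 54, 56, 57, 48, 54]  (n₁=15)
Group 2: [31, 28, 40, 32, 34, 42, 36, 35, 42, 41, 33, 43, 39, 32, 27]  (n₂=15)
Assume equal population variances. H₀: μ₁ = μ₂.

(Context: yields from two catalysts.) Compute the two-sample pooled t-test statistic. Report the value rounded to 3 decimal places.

x̄₁=49.733, s₁=4.935, n₁=15
x̄₂=35.667, s₂=5.246, n₂=15
s_p² = [14·4.935² + 14·5.246²]/28 = 25.9381
SE = √(s_p²·(1/15+1/15)) = 1.8597
t = (49.733−35.667)/1.8597 = 7.5640
df = 28

test statistic = 7.564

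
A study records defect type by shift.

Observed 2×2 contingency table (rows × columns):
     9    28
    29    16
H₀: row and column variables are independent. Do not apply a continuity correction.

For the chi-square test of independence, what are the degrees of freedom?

degrees of freedom = 1

df = (r−1)(c−1) = (2−1)·(2−1) = 1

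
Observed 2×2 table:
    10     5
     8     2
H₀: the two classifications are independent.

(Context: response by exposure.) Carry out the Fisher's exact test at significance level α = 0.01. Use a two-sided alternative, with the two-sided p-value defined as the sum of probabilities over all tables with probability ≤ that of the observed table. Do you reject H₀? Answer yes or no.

Margins: r₁=15, r₂=10, c₁=18, c₂=7, n=25
p_obs = C(15,10)·C(10,8)/C(25,18); sum pmf over tables with pmf ≤ p_obs
p-value (two-sided) = 0.65925
At α=0.01: p ≥ α → fail to reject H₀

reject H₀: no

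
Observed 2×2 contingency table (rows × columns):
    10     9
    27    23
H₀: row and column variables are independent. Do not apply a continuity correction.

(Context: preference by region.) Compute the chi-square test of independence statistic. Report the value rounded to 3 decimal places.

test statistic = 0.010

Row totals [19, 50], col totals [37, 32], n=69
χ² = (10−10.19)²/10.19 + (9−8.81)²/8.81 + (27−26.81)²/26.81 + (23−23.19)²/23.19 = 0.0104
df = 1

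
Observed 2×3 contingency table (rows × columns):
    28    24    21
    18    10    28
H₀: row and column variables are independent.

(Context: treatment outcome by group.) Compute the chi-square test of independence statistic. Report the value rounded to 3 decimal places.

Row totals [73, 56], col totals [46, 34, 49], n=129
χ² = (28−26.03)²/26.03 + (24−19.24)²/19.24 + (21−27.73)²/27.73 + (18−19.97)²/19.97 + (10−14.76)²/14.76 + (28−21.27)²/21.27 = 6.8167
df = 2

test statistic = 6.817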